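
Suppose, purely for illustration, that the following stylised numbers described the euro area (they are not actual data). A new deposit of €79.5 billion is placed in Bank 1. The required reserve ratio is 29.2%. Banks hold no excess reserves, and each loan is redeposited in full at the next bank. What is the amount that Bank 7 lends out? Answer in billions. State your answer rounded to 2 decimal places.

Each bank lends a fraction (1 − rr) = 0.7080 of the deposit it receives, so Bank 7 receives 79.5·0.7080^6 and lends 79.5·0.7080^7 ≈ 7.0892 billion.

€7.09 billion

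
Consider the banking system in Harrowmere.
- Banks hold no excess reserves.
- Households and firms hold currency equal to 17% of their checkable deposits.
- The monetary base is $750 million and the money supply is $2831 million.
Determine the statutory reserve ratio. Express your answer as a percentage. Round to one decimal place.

Using m = M/MB = 2831/750 ≈ 3.774667. Since m = (1 + c)/(c + rr + e), the denominator satisfies c + rr + e = (1 + c)/m = (1 + 0.17) / 3.774667 ≈ 0.309961.
With c = 0.17 and e = 0, the statutory reserve ratio is 0.309961 − 0.17 − 0 = 0.139961.

14.0%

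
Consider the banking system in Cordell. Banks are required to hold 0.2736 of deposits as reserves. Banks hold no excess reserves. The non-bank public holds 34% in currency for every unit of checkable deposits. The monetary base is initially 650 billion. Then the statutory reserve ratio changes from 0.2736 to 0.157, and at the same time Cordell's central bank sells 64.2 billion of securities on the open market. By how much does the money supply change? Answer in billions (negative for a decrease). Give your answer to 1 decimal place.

Before: m₁ = (1 + 0.34) / (0.2736 + 0.34) ≈ 2.18383, MB₁ = 650, so M₁ = 2.18383 × 650 = 1419.4895 billion.
After: m₂ = (1 + 0.34) / (0.157 + 0.34) ≈ 2.69618, MB₂ = 650 − 64.2 = 585.8, so M₂ = 2.69618 × 585.8 ≈ 1579.4222 billion.
ΔM = M₂ − M₁ = 1579.4222 − 1419.4895 = 159.9327 billion.

159.9 billion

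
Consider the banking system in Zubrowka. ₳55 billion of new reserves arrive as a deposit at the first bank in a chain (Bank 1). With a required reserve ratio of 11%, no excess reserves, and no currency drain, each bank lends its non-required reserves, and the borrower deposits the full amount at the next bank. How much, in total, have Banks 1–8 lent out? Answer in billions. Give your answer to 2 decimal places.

Bank i lends (1 − rr)^i of the original deposit: Bank 1 lends 55·0.8900 = 48.9500, Bank 2 lends 55·0.8900² = 43.5655, and so on.
Summing a geometric series: total = 55·[0.8900·(1 − 0.8900^8) / (1 − 0.8900)] ≈ 269.8218 billion.

₳269.82 billion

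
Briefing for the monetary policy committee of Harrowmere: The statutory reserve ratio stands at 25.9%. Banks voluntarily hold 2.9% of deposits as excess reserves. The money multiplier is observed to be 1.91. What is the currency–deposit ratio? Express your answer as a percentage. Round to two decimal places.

49.44%

Using m = 1.91. From m = (1 + c)/(c + rr + e), rearranging gives 1 + c = m·(c + rr + e), so c·(1 − m) = m·(rr + e) − 1.
Hence c = [m·(rr + e) − 1]/(1 − m) = [1.91 × (0.259 + 0.029) − 1] / (1 − 1.91) ≈ 0.494418.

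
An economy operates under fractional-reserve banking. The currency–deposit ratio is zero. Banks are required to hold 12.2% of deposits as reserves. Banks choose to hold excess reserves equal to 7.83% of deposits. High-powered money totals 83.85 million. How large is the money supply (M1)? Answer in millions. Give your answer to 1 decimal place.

The money multiplier is m = 1 / (rr + e) = 1 / (0.122 + 0.0783) ≈ 4.9925.
So M = m × MB = 4.9925 × 83.85 ≈ 418.6211 million.

418.6 million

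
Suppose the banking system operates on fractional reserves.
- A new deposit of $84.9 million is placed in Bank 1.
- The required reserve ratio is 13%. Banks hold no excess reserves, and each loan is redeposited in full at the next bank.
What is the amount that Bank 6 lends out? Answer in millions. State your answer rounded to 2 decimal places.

$36.81 million

Each bank lends a fraction (1 − rr) = 0.8700 of the deposit it receives, so Bank 6 receives 84.9·0.8700^5 and lends 84.9·0.8700^6 ≈ 36.8149 million.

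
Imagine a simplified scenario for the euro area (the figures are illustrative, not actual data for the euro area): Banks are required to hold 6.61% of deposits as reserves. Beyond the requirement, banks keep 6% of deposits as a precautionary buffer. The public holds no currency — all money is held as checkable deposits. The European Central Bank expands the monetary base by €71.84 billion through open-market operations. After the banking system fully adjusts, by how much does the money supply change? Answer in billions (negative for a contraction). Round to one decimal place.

The money multiplier is m = 1 / (rr + e) = 1 / (0.0661 + 0.06) ≈ 7.9302.
The purchase adds 71.84 billion of base, so ΔM = m × ΔMB = 7.9302 × (+71.84) ≈ 569.7056 billion.

€569.7 billion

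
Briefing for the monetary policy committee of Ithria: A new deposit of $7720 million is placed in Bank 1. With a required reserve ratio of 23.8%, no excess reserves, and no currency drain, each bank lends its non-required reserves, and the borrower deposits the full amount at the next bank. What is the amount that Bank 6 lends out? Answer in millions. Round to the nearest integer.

Each bank lends a fraction (1 − rr) = 0.7620 of the deposit it receives, so Bank 6 receives 7720·0.7620^5 and lends 7720·0.7620^6 ≈ 1511.2876 million.

$1511 million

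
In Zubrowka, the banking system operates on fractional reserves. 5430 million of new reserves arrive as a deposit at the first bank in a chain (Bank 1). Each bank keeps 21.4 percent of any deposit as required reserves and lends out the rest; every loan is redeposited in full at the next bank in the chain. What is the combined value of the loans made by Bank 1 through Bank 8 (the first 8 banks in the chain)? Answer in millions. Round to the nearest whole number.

Bank i lends (1 − rr)^i of the original deposit: Bank 1 lends 5430·0.7860 = 4267.9800, Bank 2 lends 5430·0.7860² ≈ 3354.6323, and so on.
Summing a geometric series: total = 5430·[0.7860·(1 − 0.7860^8) / (1 − 0.7860)] ≈ 17038.5452 million.

17039 million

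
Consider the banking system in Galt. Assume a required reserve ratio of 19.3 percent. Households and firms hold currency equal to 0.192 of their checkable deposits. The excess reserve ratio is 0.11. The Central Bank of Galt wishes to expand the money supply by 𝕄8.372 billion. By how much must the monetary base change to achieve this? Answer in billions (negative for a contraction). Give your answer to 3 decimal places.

The money multiplier is m = (1 + c) / (rr + e + c) = (1 + 0.192) / (0.193 + 0.11 + 0.192) ≈ 2.40808.
ΔMB = ΔM / m = (+8.372) / 2.40808 ≈ 3.4766 billion.

𝕄3.477 billion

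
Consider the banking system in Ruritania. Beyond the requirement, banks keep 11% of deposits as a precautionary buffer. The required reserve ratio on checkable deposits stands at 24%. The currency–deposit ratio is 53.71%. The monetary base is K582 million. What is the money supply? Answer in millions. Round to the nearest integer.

The money multiplier is m = (1 + c) / (rr + e + c) = (1 + 0.5371) / (0.24 + 0.11 + 0.5371) ≈ 1.7327.
So M = m × MB = 1.7327 × 582 = 1008.4314 million.

K1008 million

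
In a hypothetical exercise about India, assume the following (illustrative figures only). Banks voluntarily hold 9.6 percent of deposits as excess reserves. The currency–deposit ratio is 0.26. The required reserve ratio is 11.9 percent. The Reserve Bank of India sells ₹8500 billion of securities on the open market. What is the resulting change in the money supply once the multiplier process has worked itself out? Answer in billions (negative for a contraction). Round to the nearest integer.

The money multiplier is m = (1 + c) / (rr + e + c) = (1 + 0.26) / (0.119 + 0.096 + 0.26) ≈ 2.65263.
The sale removes 8500 billion of base, so ΔM = m × ΔMB = 2.65263 × (−8500) = -22547.355 billion.

-22547 billion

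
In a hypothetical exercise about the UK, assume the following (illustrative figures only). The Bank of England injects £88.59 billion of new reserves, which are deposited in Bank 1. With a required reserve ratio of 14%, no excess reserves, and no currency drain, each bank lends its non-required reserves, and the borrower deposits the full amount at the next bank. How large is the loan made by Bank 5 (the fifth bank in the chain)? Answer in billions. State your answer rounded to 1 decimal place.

Each bank lends a fraction (1 − rr) = 0.8600 of the deposit it receives, so Bank 5 receives 88.59·0.8600^4 and lends 88.59·0.8600^5 ≈ 41.6751 billion.

£41.7 billion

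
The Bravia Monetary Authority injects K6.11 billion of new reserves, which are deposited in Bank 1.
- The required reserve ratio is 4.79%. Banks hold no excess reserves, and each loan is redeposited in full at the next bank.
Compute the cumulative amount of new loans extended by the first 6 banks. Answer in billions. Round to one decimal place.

K31.0 billion

Bank i lends (1 − rr)^i of the original deposit: Bank 1 lends 6.11·0.9521 ≈ 5.8173, Bank 2 lends 6.11·0.9521² ≈ 5.5387, and so on.
Summing a geometric series: total = 6.11·[0.9521·(1 − 0.9521^6) / (1 − 0.9521)] ≈ 30.9818 billion.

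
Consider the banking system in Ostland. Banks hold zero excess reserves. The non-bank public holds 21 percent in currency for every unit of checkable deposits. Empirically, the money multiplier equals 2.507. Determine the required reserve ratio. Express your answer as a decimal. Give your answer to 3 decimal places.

Using m = 2.507. Since m = (1 + c)/(c + rr + e), the denominator satisfies c + rr + e = (1 + c)/m = (1 + 0.21) / 2.507 ≈ 0.482649.
With c = 0.21 and e = 0, the required reserve ratio is 0.482649 − 0.21 − 0 = 0.272649.

0.273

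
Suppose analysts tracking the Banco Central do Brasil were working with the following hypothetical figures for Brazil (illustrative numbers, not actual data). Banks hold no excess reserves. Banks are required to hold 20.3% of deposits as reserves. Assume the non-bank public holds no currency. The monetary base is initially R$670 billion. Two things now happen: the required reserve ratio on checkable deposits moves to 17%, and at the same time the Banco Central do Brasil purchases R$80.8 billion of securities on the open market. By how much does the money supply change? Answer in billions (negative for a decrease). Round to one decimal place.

R$1116.0 billion

Before: m₁ = 1 / (0.203) ≈ 4.92611, MB₁ = 670, so M₁ = 4.92611 × 670 = 3300.4937 billion.
After: m₂ = 1 / (0.17) ≈ 5.88235, MB₂ = 670 + 80.8 = 750.8, so M₂ = 5.88235 × 750.8 ≈ 4416.4684 billion.
ΔM = M₂ − M₁ = 4416.4684 − 3300.4937 = 1115.9747 billion.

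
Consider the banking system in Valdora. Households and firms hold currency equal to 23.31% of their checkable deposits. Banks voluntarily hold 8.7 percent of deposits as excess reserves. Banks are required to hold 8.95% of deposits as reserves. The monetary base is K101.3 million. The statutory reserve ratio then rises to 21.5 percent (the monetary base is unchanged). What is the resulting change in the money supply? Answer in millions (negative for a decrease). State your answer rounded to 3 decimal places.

Initially m₁ = (1 + 0.2331) / (0.0895 + 0.087 + 0.2331) ≈ 3.0104980, so M₁ = 3.0104980 × 101.3 ≈ 304.9634 million.
After the change m₂ = (1 + 0.2331) / (0.215 + 0.087 + 0.2331) ≈ 2.3044291, so M₂ = 2.3044291 × 101.3 ≈ 233.4387 million.
ΔM = M₂ − M₁ = 233.4387 − 304.9634 = -71.5247 million.

-71.525 million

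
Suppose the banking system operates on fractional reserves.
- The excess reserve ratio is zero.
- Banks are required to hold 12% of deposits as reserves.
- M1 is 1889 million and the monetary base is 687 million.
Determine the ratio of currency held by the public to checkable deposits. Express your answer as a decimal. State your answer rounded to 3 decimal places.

Using m = M/MB = 1889/687 ≈ 2.749636. From m = (1 + c)/(c + rr + e), rearranging gives 1 + c = m·(c + rr + e), so c·(1 − m) = m·(rr + e) − 1.
Hence c = [m·(rr + e) − 1]/(1 − m) = [2.749636 × (0.12 + 0) − 1] / (1 − 2.749636) ≈ 0.382962.

0.383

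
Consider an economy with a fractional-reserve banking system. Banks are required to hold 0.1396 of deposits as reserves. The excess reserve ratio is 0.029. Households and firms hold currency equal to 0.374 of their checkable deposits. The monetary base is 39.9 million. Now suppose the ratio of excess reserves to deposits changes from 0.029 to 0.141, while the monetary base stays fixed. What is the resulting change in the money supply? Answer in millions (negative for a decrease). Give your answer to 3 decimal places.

-17.287 million

Initially m₁ = (1 + 0.374) / (0.1396 + 0.029 + 0.374) ≈ 2.532252, so M₁ = 2.532252 × 39.9 ≈ 101.0369 million.
After the change m₂ = (1 + 0.374) / (0.1396 + 0.141 + 0.374) ≈ 2.098992, so M₂ = 2.098992 × 39.9 ≈ 83.7498 million.
ΔM = M₂ − M₁ = 83.7498 − 101.0369 = -17.2871 million.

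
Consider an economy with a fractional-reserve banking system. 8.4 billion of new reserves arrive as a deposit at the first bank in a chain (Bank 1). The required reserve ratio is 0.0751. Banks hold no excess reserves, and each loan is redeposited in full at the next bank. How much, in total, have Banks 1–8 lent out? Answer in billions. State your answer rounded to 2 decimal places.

Bank i lends (1 − rr)^i of the original deposit: Bank 1 lends 8.4·0.9249 ≈ 7.7692, Bank 2 lends 8.4·0.9249² ≈ 7.1857, and so on.
Summing a geometric series: total = 8.4·[0.9249·(1 − 0.9249^8) / (1 − 0.9249)] ≈ 48.0531 billion.

48.05 billion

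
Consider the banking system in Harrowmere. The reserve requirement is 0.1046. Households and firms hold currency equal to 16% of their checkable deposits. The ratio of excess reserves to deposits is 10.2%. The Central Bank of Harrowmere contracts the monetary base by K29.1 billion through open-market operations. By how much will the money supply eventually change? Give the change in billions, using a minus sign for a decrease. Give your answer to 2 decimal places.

-92.08 billion

The money multiplier is m = (1 + c) / (rr + e + c) = (1 + 0.16) / (0.1046 + 0.102 + 0.16) ≈ 3.16421.
The sale removes 29.1 billion of base, so ΔM = m × ΔMB = 3.16421 × (−29.1) ≈ -92.0785 billion.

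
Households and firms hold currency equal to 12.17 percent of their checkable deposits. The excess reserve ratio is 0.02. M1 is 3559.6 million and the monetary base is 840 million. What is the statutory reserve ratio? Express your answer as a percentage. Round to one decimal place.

12.3%

Using m = M/MB = 3559.6/840 ≈ 4.237619. Since m = (1 + c)/(c + rr + e), the denominator satisfies c + rr + e = (1 + c)/m = (1 + 0.1217) / 4.237619 ≈ 0.264701.
With c = 0.1217 and e = 0.02, the statutory reserve ratio is 0.264701 − 0.1217 − 0.02 = 0.123001.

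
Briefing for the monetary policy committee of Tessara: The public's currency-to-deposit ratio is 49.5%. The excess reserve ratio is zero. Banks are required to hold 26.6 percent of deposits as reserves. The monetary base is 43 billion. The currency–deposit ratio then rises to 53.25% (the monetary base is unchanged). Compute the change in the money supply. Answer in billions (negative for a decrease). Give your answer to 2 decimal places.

-1.95 billion

Initially m₁ = (1 + 0.495) / (0.266 + 0.495) ≈ 1.96452, so M₁ = 1.96452 × 43 ≈ 84.4744 billion.
After the change m₂ = (1 + 0.5325) / (0.266 + 0.5325) ≈ 1.91922, so M₂ = 1.91922 × 43 ≈ 82.5265 billion.
ΔM = M₂ − M₁ = 82.5265 − 84.4744 = -1.9479 billion.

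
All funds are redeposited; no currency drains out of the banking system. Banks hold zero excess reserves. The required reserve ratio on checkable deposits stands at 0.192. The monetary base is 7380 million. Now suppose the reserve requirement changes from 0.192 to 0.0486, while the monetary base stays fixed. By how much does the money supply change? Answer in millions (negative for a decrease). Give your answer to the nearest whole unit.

Initially m₁ = 1 / (0.192) ≈ 5.20833, so M₁ = 5.20833 × 7380 = 38437.4754 million.
After the change m₂ = 1 / (0.0486) ≈ 20.57613, so M₂ = 20.57613 × 7380 = 151851.8394 million.
ΔM = M₂ − M₁ = 151851.8394 − 38437.4754 = 113414.364 million.

113414 million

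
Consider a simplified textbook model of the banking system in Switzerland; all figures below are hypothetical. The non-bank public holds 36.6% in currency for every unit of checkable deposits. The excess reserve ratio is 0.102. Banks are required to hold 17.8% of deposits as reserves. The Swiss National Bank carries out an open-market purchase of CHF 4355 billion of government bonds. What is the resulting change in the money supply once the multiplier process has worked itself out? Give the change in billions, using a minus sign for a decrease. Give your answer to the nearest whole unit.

CHF 9209 billion

The money multiplier is m = (1 + c) / (rr + e + c) = (1 + 0.366) / (0.178 + 0.102 + 0.366) ≈ 2.11455.
The purchase adds 4355 billion of base, so ΔM = m × ΔMB = 2.11455 × (+4355) ≈ 9208.8652 billion.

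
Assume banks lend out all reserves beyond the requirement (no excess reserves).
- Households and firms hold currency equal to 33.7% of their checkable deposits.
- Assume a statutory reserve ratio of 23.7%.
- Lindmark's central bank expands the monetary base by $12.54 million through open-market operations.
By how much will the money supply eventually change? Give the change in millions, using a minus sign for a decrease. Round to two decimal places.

The money multiplier is m = (1 + c) / (rr + c) = (1 + 0.337) / (0.237 + 0.337) ≈ 2.32927.
The purchase adds 12.54 million of base, so ΔM = m × ΔMB = 2.32927 × (+12.54) ≈ 29.209 million.

$29.21 million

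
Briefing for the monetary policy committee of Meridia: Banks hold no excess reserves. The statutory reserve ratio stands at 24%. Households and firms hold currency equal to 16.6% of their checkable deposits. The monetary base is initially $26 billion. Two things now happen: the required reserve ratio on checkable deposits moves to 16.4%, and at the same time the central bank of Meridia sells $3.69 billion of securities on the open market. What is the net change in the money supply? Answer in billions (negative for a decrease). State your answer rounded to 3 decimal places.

Before: m₁ = (1 + 0.166) / (0.24 + 0.166) ≈ 2.871921, MB₁ = 26, so M₁ = 2.871921 × 26 ≈ 74.6699 billion.
After: m₂ = (1 + 0.166) / (0.164 + 0.166) ≈ 3.533333, MB₂ = 26 − 3.69 = 22.31, so M₂ = 3.533333 × 22.31 ≈ 78.8287 billion.
ΔM = M₂ − M₁ = 78.8287 − 74.6699 = 4.1588 billion.

$4.159 billion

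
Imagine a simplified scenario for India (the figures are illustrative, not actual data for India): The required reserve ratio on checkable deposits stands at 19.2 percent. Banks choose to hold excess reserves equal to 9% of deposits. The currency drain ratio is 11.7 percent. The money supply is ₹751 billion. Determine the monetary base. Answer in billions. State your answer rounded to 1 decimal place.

The money multiplier is m = (1 + c) / (rr + e + c) = (1 + 0.117) / (0.192 + 0.09 + 0.117) ≈ 2.79950.
MB = M / m = 751 / 2.79950 ≈ 268.2622 billion.

₹268.3 billion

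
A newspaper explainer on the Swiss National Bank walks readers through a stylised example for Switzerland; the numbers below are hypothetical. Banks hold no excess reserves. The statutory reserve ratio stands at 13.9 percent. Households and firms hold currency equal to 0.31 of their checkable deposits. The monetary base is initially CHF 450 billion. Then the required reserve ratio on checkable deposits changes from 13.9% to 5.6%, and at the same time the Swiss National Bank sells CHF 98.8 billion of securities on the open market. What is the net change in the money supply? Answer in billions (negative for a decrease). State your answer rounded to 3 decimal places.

-55.890 billion

Before: m₁ = (1 + 0.31) / (0.139 + 0.31) ≈ 2.9175947, MB₁ = 450, so M₁ = 2.9175947 × 450 ≈ 1312.9176 billion.
After: m₂ = (1 + 0.31) / (0.056 + 0.31) ≈ 3.5792350, MB₂ = 450 − 98.8 = 351.2, so M₂ = 3.5792350 × 351.2 ≈ 1257.0273 billion.
ΔM = M₂ − M₁ = 1257.0273 − 1312.9176 = -55.8903 billion.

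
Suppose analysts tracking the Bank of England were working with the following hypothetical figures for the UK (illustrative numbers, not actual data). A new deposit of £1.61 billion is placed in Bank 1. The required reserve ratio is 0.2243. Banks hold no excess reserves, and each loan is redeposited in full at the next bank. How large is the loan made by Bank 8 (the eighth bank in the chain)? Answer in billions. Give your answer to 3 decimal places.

£0.211 billion

Each bank lends a fraction (1 − rr) = 0.7757 of the deposit it receives, so Bank 8 receives 1.61·0.7757^7 and lends 1.61·0.7757^8 ≈ 0.2110 billion.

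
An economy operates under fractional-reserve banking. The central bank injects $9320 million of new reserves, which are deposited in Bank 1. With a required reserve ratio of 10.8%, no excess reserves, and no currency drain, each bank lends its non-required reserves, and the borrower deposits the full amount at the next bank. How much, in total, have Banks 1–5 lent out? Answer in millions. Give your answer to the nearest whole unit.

$33507 million

Bank i lends (1 − rr)^i of the original deposit: Bank 1 lends 9320·0.8920 = 8313.4400, Bank 2 lends 9320·0.8920² ≈ 7415.5885, and so on.
Summing a geometric series: total = 9320·[0.8920·(1 − 0.8920^5) / (1 − 0.8920)] ≈ 33507.1328 million.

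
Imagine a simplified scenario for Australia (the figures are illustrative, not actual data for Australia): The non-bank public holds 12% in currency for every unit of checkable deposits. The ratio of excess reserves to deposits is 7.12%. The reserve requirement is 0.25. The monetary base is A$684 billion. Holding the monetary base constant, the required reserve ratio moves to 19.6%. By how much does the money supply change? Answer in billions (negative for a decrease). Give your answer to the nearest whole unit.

A$242 billion

Initially m₁ = (1 + 0.12) / (0.25 + 0.0712 + 0.12) ≈ 2.5385, so M₁ = 2.5385 × 684 = 1736.334 billion.
After the change m₂ = (1 + 0.12) / (0.196 + 0.0712 + 0.12) ≈ 2.8926, so M₂ = 2.8926 × 684 = 1978.5384 billion.
ΔM = M₂ − M₁ = 1978.5384 − 1736.334 = 242.2044 billion.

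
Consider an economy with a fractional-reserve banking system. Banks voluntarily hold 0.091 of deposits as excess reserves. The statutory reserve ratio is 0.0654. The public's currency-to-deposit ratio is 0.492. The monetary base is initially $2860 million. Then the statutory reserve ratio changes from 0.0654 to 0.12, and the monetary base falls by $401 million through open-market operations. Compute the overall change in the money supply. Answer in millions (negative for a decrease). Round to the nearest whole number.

-1362 million

Before: m₁ = (1 + 0.492) / (0.0654 + 0.091 + 0.492) ≈ 2.30105, MB₁ = 2860, so M₁ = 2.30105 × 2860 = 6581.003 million.
After: m₂ = (1 + 0.492) / (0.12 + 0.091 + 0.492) ≈ 2.12233, MB₂ = 2860 − 401 = 2459, so M₂ = 2.12233 × 2459 ≈ 5218.8095 million.
ΔM = M₂ − M₁ = 5218.8095 − 6581.003 = -1362.1935 million.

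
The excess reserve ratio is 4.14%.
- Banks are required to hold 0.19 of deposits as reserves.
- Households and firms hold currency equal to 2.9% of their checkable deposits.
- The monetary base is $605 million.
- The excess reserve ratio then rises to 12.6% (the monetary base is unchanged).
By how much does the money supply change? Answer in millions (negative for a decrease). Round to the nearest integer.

Initially m₁ = (1 + 0.029) / (0.19 + 0.0414 + 0.029) ≈ 3.9516, so M₁ = 3.9516 × 605 = 2390.718 million.
After the change m₂ = (1 + 0.029) / (0.19 + 0.126 + 0.029) ≈ 2.9826, so M₂ = 2.9826 × 605 = 1804.473 million.
ΔM = M₂ − M₁ = 1804.473 − 2390.718 = -586.245 million.

-586 million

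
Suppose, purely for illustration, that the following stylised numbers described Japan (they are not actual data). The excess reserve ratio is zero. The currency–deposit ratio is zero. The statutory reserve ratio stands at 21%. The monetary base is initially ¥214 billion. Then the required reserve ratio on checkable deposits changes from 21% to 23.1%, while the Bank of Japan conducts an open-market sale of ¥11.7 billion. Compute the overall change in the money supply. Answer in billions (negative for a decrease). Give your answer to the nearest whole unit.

-143 billion

Before: m₁ = 1 / (0.21) ≈ 4.7619, MB₁ = 214, so M₁ = 4.7619 × 214 = 1019.0466 billion.
After: m₂ = 1 / (0.231) ≈ 4.3290, MB₂ = 214 − 11.7 = 202.3, so M₂ = 4.3290 × 202.3 = 875.7567 billion.
ΔM = M₂ − M₁ = 875.7567 − 1019.0466 = -143.2899 billion.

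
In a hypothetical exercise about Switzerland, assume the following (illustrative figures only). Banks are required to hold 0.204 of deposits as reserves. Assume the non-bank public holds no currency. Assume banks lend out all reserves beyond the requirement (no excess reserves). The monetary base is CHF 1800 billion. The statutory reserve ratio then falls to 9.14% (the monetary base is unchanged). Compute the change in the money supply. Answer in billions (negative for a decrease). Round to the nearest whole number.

CHF 10870 billion

Initially m₁ = 1 / (0.204) ≈ 4.90196, so M₁ = 4.90196 × 1800 = 8823.528 billion.
After the change m₂ = 1 / (0.0914) ≈ 10.94092, so M₂ = 10.94092 × 1800 = 19693.656 billion.
ΔM = M₂ − M₁ = 19693.656 − 8823.528 = 10870.128 billion.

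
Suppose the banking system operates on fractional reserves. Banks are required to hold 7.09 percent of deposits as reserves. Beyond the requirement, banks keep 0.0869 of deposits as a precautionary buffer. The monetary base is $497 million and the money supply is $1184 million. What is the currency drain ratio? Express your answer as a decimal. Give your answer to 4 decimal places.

0.4515

Using m = M/MB = 1184/497 ≈ 2.382294. From m = (1 + c)/(c + rr + e), rearranging gives 1 + c = m·(c + rr + e), so c·(1 − m) = m·(rr + e) − 1.
Hence c = [m·(rr + e) − 1]/(1 − m) = [2.382294 × (0.0709 + 0.0869) − 1] / (1 − 2.382294) ≈ 0.451477.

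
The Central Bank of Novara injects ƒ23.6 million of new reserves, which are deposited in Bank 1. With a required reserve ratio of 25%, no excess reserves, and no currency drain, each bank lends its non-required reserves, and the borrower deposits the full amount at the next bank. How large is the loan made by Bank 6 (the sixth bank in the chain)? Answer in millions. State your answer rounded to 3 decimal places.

Each bank lends a fraction (1 − rr) = 0.7500 of the deposit it receives, so Bank 6 receives 23.6·0.7500^5 and lends 23.6·0.7500^6 ≈ 4.2003 million.

ƒ4.200 million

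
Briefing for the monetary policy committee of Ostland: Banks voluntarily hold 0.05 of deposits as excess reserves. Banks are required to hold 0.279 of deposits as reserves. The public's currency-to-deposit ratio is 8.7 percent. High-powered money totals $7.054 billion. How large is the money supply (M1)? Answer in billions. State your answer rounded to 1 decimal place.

The money multiplier is m = (1 + c) / (rr + e + c) = (1 + 0.087) / (0.279 + 0.05 + 0.087) ≈ 2.6130.
So M = m × MB = 2.6130 × 7.054 ≈ 18.4321 billion.

$18.4 billion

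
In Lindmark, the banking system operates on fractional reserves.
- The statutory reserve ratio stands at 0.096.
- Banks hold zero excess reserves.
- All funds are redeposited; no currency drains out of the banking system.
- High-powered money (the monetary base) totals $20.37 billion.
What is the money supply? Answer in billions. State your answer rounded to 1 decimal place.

$212.2 billion

With no currency drain or excess reserves, the money multiplier is m = 1/rr = 1/0.096 ≈ 10.4167.
Money supply M = m × MB = 10.4167 × 20.37 ≈ 212.1882 billion.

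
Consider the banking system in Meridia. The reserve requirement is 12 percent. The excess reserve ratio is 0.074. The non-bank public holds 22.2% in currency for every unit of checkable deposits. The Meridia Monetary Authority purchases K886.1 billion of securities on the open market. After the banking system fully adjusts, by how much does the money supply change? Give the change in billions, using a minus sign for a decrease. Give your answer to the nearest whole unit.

K2603 billion

The money multiplier is m = (1 + c) / (rr + e + c) = (1 + 0.222) / (0.12 + 0.074 + 0.222) = 2.9375.
The purchase adds 886.1 billion of base, so ΔM = m × ΔMB = 2.9375 × (+886.1) ≈ 2602.9188 billion.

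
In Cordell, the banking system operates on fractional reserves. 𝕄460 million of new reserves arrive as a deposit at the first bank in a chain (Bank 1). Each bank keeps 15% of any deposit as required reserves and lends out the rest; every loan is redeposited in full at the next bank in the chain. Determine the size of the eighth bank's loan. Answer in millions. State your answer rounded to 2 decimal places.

Each bank lends a fraction (1 − rr) = 0.8500 of the deposit it receives, so Bank 8 receives 460·0.8500^7 and lends 460·0.8500^8 ≈ 125.3456 million.

𝕄125.35 million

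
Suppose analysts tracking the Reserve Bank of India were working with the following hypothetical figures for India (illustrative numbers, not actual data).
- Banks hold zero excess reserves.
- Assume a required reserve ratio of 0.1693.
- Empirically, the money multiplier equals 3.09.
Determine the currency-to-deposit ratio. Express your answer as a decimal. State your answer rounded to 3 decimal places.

0.228

Using m = 3.09. From m = (1 + c)/(c + rr + e), rearranging gives 1 + c = m·(c + rr + e), so c·(1 − m) = m·(rr + e) − 1.
Hence c = [m·(rr + e) − 1]/(1 − m) = [3.09 × (0.1693 + 0) − 1] / (1 − 3.09) ≈ 0.228164.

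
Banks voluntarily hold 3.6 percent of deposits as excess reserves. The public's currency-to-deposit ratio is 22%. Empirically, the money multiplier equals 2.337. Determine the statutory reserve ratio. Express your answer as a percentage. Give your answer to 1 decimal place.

Using m = 2.337. Since m = (1 + c)/(c + rr + e), the denominator satisfies c + rr + e = (1 + c)/m = (1 + 0.22) / 2.337 ≈ 0.522037.
With c = 0.22 and e = 0.036, the statutory reserve ratio is 0.522037 − 0.22 − 0.036 = 0.266037.

26.6%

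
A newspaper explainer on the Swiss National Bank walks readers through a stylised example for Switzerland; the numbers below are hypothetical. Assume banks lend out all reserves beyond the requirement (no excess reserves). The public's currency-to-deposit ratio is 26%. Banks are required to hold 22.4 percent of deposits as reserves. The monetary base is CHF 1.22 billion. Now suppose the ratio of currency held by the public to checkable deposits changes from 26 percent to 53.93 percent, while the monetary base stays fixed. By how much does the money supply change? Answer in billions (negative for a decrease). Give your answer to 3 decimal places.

-0.716 billion

Initially m₁ = (1 + 0.26) / (0.224 + 0.26) ≈ 2.60331, so M₁ = 2.60331 × 1.22 ≈ 3.176 billion.
After the change m₂ = (1 + 0.5393) / (0.224 + 0.5393) ≈ 2.01664, so M₂ = 2.01664 × 1.22 ≈ 2.4603 billion.
ΔM = M₂ − M₁ = 2.4603 − 3.176 = -0.7157 billion.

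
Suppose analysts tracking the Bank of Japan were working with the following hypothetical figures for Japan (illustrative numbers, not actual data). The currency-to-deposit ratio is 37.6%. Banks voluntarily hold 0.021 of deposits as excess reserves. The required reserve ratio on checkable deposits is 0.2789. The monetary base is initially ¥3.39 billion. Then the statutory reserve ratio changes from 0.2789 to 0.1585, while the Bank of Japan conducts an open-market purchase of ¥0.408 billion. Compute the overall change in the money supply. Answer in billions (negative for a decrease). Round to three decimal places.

¥2.506 billion

Before: m₁ = (1 + 0.376) / (0.2789 + 0.021 + 0.376) ≈ 2.03580, MB₁ = 3.39, so M₁ = 2.03580 × 3.39 ≈ 6.9014 billion.
After: m₂ = (1 + 0.376) / (0.1585 + 0.021 + 0.376) ≈ 2.47705, MB₂ = 3.39 + 0.408 = 3.798, so M₂ = 2.47705 × 3.798 ≈ 9.4078 billion.
ΔM = M₂ − M₁ = 9.4078 − 6.9014 = 2.5064 billion.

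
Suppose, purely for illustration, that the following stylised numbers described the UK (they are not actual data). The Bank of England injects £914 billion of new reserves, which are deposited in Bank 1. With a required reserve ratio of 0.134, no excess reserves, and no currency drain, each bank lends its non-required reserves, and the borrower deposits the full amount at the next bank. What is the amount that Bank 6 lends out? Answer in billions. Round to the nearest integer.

Each bank lends a fraction (1 − rr) = 0.8660 of the deposit it receives, so Bank 6 receives 914·0.8660^5 and lends 914·0.8660^6 ≈ 385.5259 billion.

£386 billion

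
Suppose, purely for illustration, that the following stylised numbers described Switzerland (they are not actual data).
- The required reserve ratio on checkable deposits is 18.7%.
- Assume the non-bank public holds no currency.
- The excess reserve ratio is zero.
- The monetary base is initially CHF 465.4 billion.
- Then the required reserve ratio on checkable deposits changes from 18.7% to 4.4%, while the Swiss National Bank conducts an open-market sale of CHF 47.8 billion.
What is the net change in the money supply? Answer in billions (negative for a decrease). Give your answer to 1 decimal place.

CHF 7002.1 billion

Before: m₁ = 1 / (0.187) ≈ 5.34759, MB₁ = 465.4, so M₁ = 5.34759 × 465.4 ≈ 2488.7684 billion.
After: m₂ = 1 / (0.044) ≈ 22.72727, MB₂ = 465.4 − 47.8 = 417.6, so M₂ = 22.72727 × 417.6 ≈ 9490.908 billion.
ΔM = M₂ − M₁ = 9490.908 − 2488.7684 = 7002.1396 billion.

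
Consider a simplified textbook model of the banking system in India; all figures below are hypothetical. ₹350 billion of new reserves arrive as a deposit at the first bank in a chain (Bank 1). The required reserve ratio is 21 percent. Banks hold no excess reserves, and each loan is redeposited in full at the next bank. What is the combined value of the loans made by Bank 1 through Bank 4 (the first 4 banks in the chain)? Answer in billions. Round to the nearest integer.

Bank i lends (1 − rr)^i of the original deposit: Bank 1 lends 350·0.7900 = 276.5000, Bank 2 lends 350·0.7900² = 218.4350, and so on.
Summing a geometric series: total = 350·[0.7900·(1 − 0.7900^4) / (1 − 0.7900)] ≈ 803.8239 billion.

₹804 billion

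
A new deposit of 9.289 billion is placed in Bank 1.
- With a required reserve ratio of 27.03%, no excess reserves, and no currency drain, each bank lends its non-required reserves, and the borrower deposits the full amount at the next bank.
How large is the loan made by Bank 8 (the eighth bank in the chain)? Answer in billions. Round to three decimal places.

Each bank lends a fraction (1 − rr) = 0.7297 of the deposit it receives, so Bank 8 receives 9.289·0.7297^7 and lends 9.289·0.7297^8 ≈ 0.7467 billion.

0.747 billion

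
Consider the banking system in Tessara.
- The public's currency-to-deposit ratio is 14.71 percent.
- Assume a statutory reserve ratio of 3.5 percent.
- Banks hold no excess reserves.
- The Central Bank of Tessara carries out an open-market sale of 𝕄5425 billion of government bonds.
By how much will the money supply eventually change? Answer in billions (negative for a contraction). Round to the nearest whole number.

The money multiplier is m = (1 + c) / (rr + c) = (1 + 0.1471) / (0.035 + 0.1471) ≈ 6.29929.
The sale removes 5425 billion of base, so ΔM = m × ΔMB = 6.29929 × (−5425) ≈ -34173.6482 billion.

-34174 billion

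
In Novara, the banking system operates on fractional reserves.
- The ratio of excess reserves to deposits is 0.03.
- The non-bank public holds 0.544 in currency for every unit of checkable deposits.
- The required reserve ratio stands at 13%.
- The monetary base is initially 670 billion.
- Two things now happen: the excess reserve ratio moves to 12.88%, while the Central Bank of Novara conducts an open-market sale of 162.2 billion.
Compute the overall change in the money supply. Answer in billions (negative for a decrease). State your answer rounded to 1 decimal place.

-492.8 billion

Before: m₁ = (1 + 0.544) / (0.13 + 0.03 + 0.544) ≈ 2.19318, MB₁ = 670, so M₁ = 2.19318 × 670 = 1469.4306 billion.
After: m₂ = (1 + 0.544) / (0.13 + 0.1288 + 0.544) ≈ 1.92327, MB₂ = 670 − 162.2 = 507.8, so M₂ = 1.92327 × 507.8 ≈ 976.6365 billion.
ΔM = M₂ − M₁ = 976.6365 − 1469.4306 = -492.7941 billion.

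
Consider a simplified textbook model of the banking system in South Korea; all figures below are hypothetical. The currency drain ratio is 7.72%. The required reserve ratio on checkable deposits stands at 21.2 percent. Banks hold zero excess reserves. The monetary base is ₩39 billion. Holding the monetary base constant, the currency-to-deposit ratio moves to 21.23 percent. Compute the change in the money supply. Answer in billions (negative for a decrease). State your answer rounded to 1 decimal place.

Initially m₁ = (1 + 0.0772) / (0.212 + 0.0772) ≈ 3.7248, so M₁ = 3.7248 × 39 = 145.2672 billion.
After the change m₂ = (1 + 0.2123) / (0.212 + 0.2123) ≈ 2.8572, so M₂ = 2.8572 × 39 = 111.4308 billion.
ΔM = M₂ − M₁ = 111.4308 − 145.2672 = -33.8364 billion.

-33.8 billion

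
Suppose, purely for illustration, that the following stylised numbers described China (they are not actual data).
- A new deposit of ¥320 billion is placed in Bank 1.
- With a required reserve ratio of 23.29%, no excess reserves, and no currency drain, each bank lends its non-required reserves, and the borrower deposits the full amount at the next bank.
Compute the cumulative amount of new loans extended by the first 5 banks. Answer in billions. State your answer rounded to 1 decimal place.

¥774.0 billion

Bank i lends (1 − rr)^i of the original deposit: Bank 1 lends 320·0.7671 = 245.4720, Bank 2 lends 320·0.7671² ≈ 188.3016, and so on.
Summing a geometric series: total = 320·[0.7671·(1 − 0.7671^5) / (1 − 0.7671)] ≈ 774.0226 billion.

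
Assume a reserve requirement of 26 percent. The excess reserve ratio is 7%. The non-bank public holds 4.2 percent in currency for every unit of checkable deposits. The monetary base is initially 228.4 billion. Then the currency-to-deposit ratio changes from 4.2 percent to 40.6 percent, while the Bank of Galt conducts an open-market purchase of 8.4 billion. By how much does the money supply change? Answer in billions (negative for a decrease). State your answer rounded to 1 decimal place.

Before: m₁ = (1 + 0.042) / (0.26 + 0.07 + 0.042) ≈ 2.80108, MB₁ = 228.4, so M₁ = 2.80108 × 228.4 ≈ 639.7667 billion.
After: m₂ = (1 + 0.406) / (0.26 + 0.07 + 0.406) ≈ 1.91033, MB₂ = 228.4 + 8.4 = 236.8, so M₂ = 1.91033 × 236.8 ≈ 452.3661 billion.
ΔM = M₂ − M₁ = 452.3661 − 639.7667 = -187.4006 billion.

-187.4 billion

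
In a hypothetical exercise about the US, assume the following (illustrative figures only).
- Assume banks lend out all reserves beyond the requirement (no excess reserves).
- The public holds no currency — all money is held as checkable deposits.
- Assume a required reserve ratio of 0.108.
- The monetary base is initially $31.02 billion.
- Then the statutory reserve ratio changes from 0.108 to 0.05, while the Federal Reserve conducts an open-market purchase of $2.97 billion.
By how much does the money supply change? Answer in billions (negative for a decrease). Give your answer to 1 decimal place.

Before: m₁ = 1 / (0.108) ≈ 9.2593, MB₁ = 31.02, so M₁ = 9.2593 × 31.02 ≈ 287.2235 billion.
After: m₂ = 1 / (0.05) = 20, MB₂ = 31.02 + 2.97 = 33.99, so M₂ = 20 × 33.99 = 679.8 billion.
ΔM = M₂ − M₁ = 679.8 − 287.2235 = 392.5765 billion.

$392.6 billion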